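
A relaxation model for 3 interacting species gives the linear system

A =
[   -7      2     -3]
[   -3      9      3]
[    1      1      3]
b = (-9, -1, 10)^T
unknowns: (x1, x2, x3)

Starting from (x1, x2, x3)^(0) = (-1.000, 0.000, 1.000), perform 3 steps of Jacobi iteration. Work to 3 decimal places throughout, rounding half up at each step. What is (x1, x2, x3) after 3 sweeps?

Iteration 1:
  x1 = (-9 - (2)·0.000 - (-3)·1.000) / (-7) = 0.857
  x2 = (-1 - (-3)·-1.000 - (3)·1.000) / (9) = -0.778
  x3 = (10 - (1)·-1.000 - (1)·0.000) / (3) = 3.667
Iteration 2:
  x1 = (-9 - (2)·-0.778 - (-3)·3.667) / (-7) = -0.508
  x2 = (-1 - (-3)·0.857 - (3)·3.667) / (9) = -1.048
  x3 = (10 - (1)·0.857 - (1)·-0.778) / (3) = 3.307
Iteration 3:
  x1 = (-9 - (2)·-1.048 - (-3)·3.307) / (-7) = -0.431
  x2 = (-1 - (-3)·-0.508 - (3)·3.307) / (9) = -1.383
  x3 = (10 - (1)·-0.508 - (1)·-1.048) / (3) = 3.852

(-0.431, -1.383, 3.852)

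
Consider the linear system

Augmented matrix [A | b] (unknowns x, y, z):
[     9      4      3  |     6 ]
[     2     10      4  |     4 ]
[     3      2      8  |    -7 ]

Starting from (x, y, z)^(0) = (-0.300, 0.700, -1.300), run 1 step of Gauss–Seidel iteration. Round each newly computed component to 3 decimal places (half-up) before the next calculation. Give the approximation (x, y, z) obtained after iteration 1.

Iteration 1:
  x = (6 - (4)·0.700 - (3)·-1.300) / (9) = 0.789
  y = (4 - (2)·0.789 - (4)·-1.300) / (10) = 0.762
  z = (-7 - (3)·0.789 - (2)·0.762) / (8) = -1.361

(0.789, 0.762, -1.361)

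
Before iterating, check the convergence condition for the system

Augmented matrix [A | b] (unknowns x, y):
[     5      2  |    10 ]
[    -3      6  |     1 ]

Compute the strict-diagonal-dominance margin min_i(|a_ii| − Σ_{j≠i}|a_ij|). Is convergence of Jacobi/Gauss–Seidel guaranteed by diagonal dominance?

3

row 1: |5| − (2) = 3
row 2: |6| − (3) = 3
minimum over rows = 3 → strictly diagonally dominant (convergence guaranteed)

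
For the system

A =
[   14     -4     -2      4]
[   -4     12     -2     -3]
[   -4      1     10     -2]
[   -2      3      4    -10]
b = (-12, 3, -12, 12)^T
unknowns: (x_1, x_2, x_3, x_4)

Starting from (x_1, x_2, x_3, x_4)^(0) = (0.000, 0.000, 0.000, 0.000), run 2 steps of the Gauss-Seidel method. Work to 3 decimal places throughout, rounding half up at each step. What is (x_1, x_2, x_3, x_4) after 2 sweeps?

Iteration 1:
  x_1 = (-12 - (-4)·0.000 - (-2)·0.000 - (4)·0.000) / (14) = -0.857
  x_2 = (3 - (-4)·-0.857 - (-2)·0.000 - (-3)·0.000) / (12) = -0.036
  x_3 = (-12 - (-4)·-0.857 - (1)·-0.036 - (-2)·0.000) / (10) = -1.539
  x_4 = (12 - (-2)·-0.857 - (3)·-0.036 - (4)·-1.539) / (-10) = -1.655
Iteration 2:
  x_1 = (-12 - (-4)·-0.036 - (-2)·-1.539 - (4)·-1.655) / (14) = -0.614
  x_2 = (3 - (-4)·-0.614 - (-2)·-1.539 - (-3)·-1.655) / (12) = -0.625
  x_3 = (-12 - (-4)·-0.614 - (1)·-0.625 - (-2)·-1.655) / (10) = -1.714
  x_4 = (12 - (-2)·-0.614 - (3)·-0.625 - (4)·-1.714) / (-10) = -1.950

(-0.614, -0.625, -1.714, -1.950)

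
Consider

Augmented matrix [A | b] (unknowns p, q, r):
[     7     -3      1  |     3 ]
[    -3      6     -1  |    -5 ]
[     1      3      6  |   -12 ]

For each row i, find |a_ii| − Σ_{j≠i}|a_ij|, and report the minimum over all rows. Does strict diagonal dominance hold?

2

row 1: |7| − (3+1) = 3
row 2: |6| − (3+1) = 2
row 3: |6| − (1+3) = 2
minimum over rows = 2 → strictly diagonally dominant (convergence guaranteed)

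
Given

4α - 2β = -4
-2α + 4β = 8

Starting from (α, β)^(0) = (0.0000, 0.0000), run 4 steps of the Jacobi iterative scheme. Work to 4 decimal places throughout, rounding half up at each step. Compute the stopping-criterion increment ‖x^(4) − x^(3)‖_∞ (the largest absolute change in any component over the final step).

Iteration 1:
  α = (-4 - (-2)·0.0000) / (4) = -1.0000
  β = (8 - (-2)·0.0000) / (4) = 2.0000
Iteration 2:
  α = (-4 - (-2)·2.0000) / (4) = 0.0000
  β = (8 - (-2)·-1.0000) / (4) = 1.5000
Iteration 3:
  α = (-4 - (-2)·1.5000) / (4) = -0.2500
  β = (8 - (-2)·0.0000) / (4) = 2.0000
Iteration 4:
  α = (-4 - (-2)·2.0000) / (4) = 0.0000
  β = (8 - (-2)·-0.2500) / (4) = 1.8750
Change: (0.2500, -0.1250) → max |·| = 0.2500

0.2500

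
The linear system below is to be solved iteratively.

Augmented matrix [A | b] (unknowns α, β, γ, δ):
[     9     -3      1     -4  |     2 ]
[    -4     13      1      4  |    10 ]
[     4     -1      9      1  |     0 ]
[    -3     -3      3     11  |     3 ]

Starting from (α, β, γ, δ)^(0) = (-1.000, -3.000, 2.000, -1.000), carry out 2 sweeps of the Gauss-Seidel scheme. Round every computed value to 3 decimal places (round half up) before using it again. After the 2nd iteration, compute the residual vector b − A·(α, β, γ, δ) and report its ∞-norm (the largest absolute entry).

4.869

Iteration 1:
  α = (2 - (-3)·-3.000 - (1)·2.000 - (-4)·-1.000) / (9) = -1.444
  β = (10 - (-4)·-1.444 - (1)·2.000 - (4)·-1.000) / (13) = 0.479
  γ = (0 - (4)·-1.444 - (-1)·0.479 - (1)·-1.000) / (9) = 0.806
  δ = (3 - (-3)·-1.444 - (-3)·0.479 - (3)·0.806) / (11) = -0.210
Iteration 2:
  α = (2 - (-3)·0.479 - (1)·0.806 - (-4)·-0.210) / (9) = 0.199
  β = (10 - (-4)·0.199 - (1)·0.806 - (4)·-0.210) / (13) = 0.833
  γ = (0 - (4)·0.199 - (-1)·0.833 - (1)·-0.210) / (9) = 0.027
  δ = (3 - (-3)·0.199 - (-3)·0.833 - (3)·0.027) / (11) = 0.547
Residual b − A·x = (4.869, -2.248, -0.753, -0.002); ∞-norm = 4.869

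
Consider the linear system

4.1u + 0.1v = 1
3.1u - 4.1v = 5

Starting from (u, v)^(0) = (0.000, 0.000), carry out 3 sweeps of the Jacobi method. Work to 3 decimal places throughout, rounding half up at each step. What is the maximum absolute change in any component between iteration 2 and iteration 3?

0.023

Iteration 1:
  u = (1 - (0.1)·0.000) / (4.1) = 0.244
  v = (5 - (3.1)·0.000) / (-4.1) = -1.220
Iteration 2:
  u = (1 - (0.1)·-1.220) / (4.1) = 0.274
  v = (5 - (3.1)·0.244) / (-4.1) = -1.035
Iteration 3:
  u = (1 - (0.1)·-1.035) / (4.1) = 0.269
  v = (5 - (3.1)·0.274) / (-4.1) = -1.012
Change: (-0.005, 0.023) → max |·| = 0.023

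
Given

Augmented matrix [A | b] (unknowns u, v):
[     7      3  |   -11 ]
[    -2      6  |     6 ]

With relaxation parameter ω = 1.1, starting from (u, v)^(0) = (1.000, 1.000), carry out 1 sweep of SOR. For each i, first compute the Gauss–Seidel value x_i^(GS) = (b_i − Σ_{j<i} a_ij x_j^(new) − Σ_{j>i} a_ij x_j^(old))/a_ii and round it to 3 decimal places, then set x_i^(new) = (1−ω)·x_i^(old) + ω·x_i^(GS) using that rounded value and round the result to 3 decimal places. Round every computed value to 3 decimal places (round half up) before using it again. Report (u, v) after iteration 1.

Iteration 1:
  u: GS value = (-11 - (3)·1.000) / (7) = -2.000;  u ← (1−ω)·1.000 + ω·-2.000 = -2.300
  v: GS value = (6 - (-2)·-2.300) / (6) = 0.233;  v ← (1−ω)·1.000 + ω·0.233 = 0.156

(-2.300, 0.156)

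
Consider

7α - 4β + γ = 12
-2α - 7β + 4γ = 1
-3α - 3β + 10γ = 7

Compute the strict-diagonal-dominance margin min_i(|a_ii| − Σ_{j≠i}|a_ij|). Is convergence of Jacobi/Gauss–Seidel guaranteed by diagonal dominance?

row 1: |7| − (4+1) = 2
row 2: |-7| − (2+4) = 1
row 3: |10| − (3+3) = 4
minimum over rows = 1 → strictly diagonally dominant (convergence guaranteed)

1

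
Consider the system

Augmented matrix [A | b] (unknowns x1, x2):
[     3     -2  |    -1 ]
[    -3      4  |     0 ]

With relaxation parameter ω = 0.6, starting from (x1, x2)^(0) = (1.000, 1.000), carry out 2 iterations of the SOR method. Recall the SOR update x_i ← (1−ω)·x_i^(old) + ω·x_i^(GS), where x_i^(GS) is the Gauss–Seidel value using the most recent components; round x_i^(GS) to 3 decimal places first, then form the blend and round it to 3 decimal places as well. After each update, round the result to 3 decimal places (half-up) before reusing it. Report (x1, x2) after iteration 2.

(0.308, 0.407)

Iteration 1:
  x1: GS value = (-1 - (-2)·1.000) / (3) = 0.333;  x1 ← (1−ω)·1.000 + ω·0.333 = 0.600
  x2: GS value = (0 - (-3)·0.600) / (4) = 0.450;  x2 ← (1−ω)·1.000 + ω·0.450 = 0.670
Iteration 2:
  x1: GS value = (-1 - (-2)·0.670) / (3) = 0.113;  x1 ← (1−ω)·0.600 + ω·0.113 = 0.308
  x2: GS value = (0 - (-3)·0.308) / (4) = 0.231;  x2 ← (1−ω)·0.670 + ω·0.231 = 0.407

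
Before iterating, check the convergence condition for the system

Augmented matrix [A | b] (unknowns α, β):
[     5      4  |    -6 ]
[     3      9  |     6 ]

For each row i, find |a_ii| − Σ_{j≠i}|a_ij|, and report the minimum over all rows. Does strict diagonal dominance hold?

row 1: |5| − (4) = 1
row 2: |9| − (3) = 6
minimum over rows = 1 → strictly diagonally dominant (convergence guaranteed)

1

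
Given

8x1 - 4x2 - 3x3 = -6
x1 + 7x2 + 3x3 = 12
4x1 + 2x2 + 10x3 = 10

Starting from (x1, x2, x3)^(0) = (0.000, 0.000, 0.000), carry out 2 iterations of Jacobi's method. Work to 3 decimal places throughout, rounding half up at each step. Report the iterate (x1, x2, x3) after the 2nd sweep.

Iteration 1:
  x1 = (-6 - (-4)·0.000 - (-3)·0.000) / (8) = -0.750
  x2 = (12 - (1)·0.000 - (3)·0.000) / (7) = 1.714
  x3 = (10 - (4)·0.000 - (2)·0.000) / (10) = 1.000
Iteration 2:
  x1 = (-6 - (-4)·1.714 - (-3)·1.000) / (8) = 0.482
  x2 = (12 - (1)·-0.750 - (3)·1.000) / (7) = 1.393
  x3 = (10 - (4)·-0.750 - (2)·1.714) / (10) = 0.957

(0.482, 1.393, 0.957)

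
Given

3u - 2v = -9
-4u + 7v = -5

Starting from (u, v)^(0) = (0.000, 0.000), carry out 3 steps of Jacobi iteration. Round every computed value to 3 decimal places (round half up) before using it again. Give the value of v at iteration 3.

-2.701

Iteration 1:
  u = (-9 - (-2)·0.000) / (3) = -3.000
  v = (-5 - (-4)·0.000) / (7) = -0.714
Iteration 2:
  u = (-9 - (-2)·-0.714) / (3) = -3.476
  v = (-5 - (-4)·-3.000) / (7) = -2.429
Iteration 3:
  u = (-9 - (-2)·-2.429) / (3) = -4.619
  v = (-5 - (-4)·-3.476) / (7) = -2.701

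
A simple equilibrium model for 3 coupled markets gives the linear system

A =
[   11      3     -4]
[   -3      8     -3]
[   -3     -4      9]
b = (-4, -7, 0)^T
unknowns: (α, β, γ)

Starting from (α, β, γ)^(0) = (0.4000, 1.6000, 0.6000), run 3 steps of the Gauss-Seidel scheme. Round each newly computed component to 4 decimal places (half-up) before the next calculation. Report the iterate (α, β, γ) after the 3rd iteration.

Iteration 1:
  α = (-4 - (3)·1.6000 - (-4)·0.6000) / (11) = -0.5818
  β = (-7 - (-3)·-0.5818 - (-3)·0.6000) / (8) = -0.8682
  γ = (0 - (-3)·-0.5818 - (-4)·-0.8682) / (9) = -0.5798
Iteration 2:
  α = (-4 - (3)·-0.8682 - (-4)·-0.5798) / (11) = -0.3377
  β = (-7 - (-3)·-0.3377 - (-3)·-0.5798) / (8) = -1.2191
  γ = (0 - (-3)·-0.3377 - (-4)·-1.2191) / (9) = -0.6544
Iteration 3:
  α = (-4 - (3)·-1.2191 - (-4)·-0.6544) / (11) = -0.2691
  β = (-7 - (-3)·-0.2691 - (-3)·-0.6544) / (8) = -1.2213
  γ = (0 - (-3)·-0.2691 - (-4)·-1.2213) / (9) = -0.6325

(-0.2691, -1.2213, -0.6325)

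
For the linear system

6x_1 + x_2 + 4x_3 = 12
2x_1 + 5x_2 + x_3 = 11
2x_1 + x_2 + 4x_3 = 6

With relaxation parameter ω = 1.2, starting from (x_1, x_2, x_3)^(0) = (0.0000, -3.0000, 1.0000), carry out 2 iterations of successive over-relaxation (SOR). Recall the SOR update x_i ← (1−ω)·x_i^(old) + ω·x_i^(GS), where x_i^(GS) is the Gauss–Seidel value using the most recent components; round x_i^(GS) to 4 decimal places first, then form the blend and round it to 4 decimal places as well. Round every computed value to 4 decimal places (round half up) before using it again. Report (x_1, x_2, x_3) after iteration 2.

Iteration 1:
  x_1: GS value = (12 - (1)·-3.0000 - (4)·1.0000) / (6) = 1.8333;  x_1 ← (1−ω)·0.0000 + ω·1.8333 = 2.2000
  x_2: GS value = (11 - (2)·2.2000 - (1)·1.0000) / (5) = 1.1200;  x_2 ← (1−ω)·-3.0000 + ω·1.1200 = 1.9440
  x_3: GS value = (6 - (2)·2.2000 - (1)·1.9440) / (4) = -0.0860;  x_3 ← (1−ω)·1.0000 + ω·-0.0860 = -0.3032
Iteration 2:
  x_1: GS value = (12 - (1)·1.9440 - (4)·-0.3032) / (6) = 1.8781;  x_1 ← (1−ω)·2.2000 + ω·1.8781 = 1.8137
  x_2: GS value = (11 - (2)·1.8137 - (1)·-0.3032) / (5) = 1.5352;  x_2 ← (1−ω)·1.9440 + ω·1.5352 = 1.4534
  x_3: GS value = (6 - (2)·1.8137 - (1)·1.4534) / (4) = 0.2298;  x_3 ← (1−ω)·-0.3032 + ω·0.2298 = 0.3364

(1.8137, 1.4534, 0.3364)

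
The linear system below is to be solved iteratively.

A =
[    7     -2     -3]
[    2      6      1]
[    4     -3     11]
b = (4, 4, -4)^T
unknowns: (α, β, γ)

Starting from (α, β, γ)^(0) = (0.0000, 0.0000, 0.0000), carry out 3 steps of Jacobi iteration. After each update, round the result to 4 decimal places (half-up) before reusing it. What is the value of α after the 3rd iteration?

Iteration 1:
  α = (4 - (-2)·0.0000 - (-3)·0.0000) / (7) = 0.5714
  β = (4 - (2)·0.0000 - (1)·0.0000) / (6) = 0.6667
  γ = (-4 - (4)·0.0000 - (-3)·0.0000) / (11) = -0.3636
Iteration 2:
  α = (4 - (-2)·0.6667 - (-3)·-0.3636) / (7) = 0.6061
  β = (4 - (2)·0.5714 - (1)·-0.3636) / (6) = 0.5368
  γ = (-4 - (4)·0.5714 - (-3)·0.6667) / (11) = -0.3896
Iteration 3:
  α = (4 - (-2)·0.5368 - (-3)·-0.3896) / (7) = 0.5578
  β = (4 - (2)·0.6061 - (1)·-0.3896) / (6) = 0.5296
  γ = (-4 - (4)·0.6061 - (-3)·0.5368) / (11) = -0.4376

0.5578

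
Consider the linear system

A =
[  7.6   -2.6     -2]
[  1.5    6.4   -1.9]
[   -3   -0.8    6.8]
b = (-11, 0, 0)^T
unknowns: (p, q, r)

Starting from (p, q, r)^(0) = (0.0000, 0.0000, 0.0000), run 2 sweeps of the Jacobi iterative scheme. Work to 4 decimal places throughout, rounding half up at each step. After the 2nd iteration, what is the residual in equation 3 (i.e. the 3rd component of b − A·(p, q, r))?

Iteration 1:
  p = (-11 - (-2.6)·0.0000 - (-2)·0.0000) / (7.6) = -1.4474
  q = (0 - (1.5)·0.0000 - (-1.9)·0.0000) / (6.4) = 0.0000
  r = (0 - (-3)·0.0000 - (-0.8)·0.0000) / (6.8) = 0.0000
Iteration 2:
  p = (-11 - (-2.6)·0.0000 - (-2)·0.0000) / (7.6) = -1.4474
  q = (0 - (1.5)·-1.4474 - (-1.9)·0.0000) / (6.4) = 0.3392
  r = (0 - (-3)·-1.4474 - (-0.8)·0.0000) / (6.8) = -0.6386
Residual b − A·x = (-0.3950, -1.2131, 0.2716)

0.2716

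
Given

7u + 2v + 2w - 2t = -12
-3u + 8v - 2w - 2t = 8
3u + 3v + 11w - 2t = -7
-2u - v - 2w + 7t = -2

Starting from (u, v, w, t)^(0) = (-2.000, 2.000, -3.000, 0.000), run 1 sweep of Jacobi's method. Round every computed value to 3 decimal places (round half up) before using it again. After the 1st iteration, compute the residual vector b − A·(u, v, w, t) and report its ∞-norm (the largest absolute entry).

Iteration 1:
  u = (-12 - (2)·2.000 - (2)·-3.000 - (-2)·0.000) / (7) = -1.429
  v = (8 - (-3)·-2.000 - (-2)·-3.000 - (-2)·0.000) / (8) = -0.500
  w = (-7 - (3)·-2.000 - (3)·2.000 - (-2)·0.000) / (11) = -0.636
  t = (-2 - (-2)·-2.000 - (-1)·2.000 - (-2)·-3.000) / (7) = -1.429
Residual b − A·x = (-2.583, 3.583, 2.925, 3.373); ∞-norm = 3.583

3.583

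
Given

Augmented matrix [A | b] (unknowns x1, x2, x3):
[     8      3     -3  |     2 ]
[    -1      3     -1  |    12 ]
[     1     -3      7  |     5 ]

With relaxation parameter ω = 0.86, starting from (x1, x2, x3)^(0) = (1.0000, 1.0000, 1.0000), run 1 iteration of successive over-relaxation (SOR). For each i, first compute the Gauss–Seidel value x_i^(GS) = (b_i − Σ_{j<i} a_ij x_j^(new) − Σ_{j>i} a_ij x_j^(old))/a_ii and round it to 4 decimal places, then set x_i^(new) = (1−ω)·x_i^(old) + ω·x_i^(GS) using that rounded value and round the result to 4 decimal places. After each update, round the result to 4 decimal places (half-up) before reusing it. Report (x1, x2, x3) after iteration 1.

Iteration 1:
  x1: GS value = (2 - (3)·1.0000 - (-3)·1.0000) / (8) = 0.2500;  x1 ← (1−ω)·1.0000 + ω·0.2500 = 0.3550
  x2: GS value = (12 - (-1)·0.3550 - (-1)·1.0000) / (3) = 4.4517;  x2 ← (1−ω)·1.0000 + ω·4.4517 = 3.9685
  x3: GS value = (5 - (1)·0.3550 - (-3)·3.9685) / (7) = 2.3644;  x3 ← (1−ω)·1.0000 + ω·2.3644 = 2.1734

(0.3550, 3.9685, 2.1734)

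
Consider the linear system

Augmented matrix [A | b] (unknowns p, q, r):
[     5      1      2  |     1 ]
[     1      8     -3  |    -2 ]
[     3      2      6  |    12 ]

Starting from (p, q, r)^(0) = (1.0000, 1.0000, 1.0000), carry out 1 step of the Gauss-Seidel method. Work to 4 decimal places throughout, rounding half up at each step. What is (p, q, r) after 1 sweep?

(-0.4000, 0.1750, 2.1417)

Iteration 1:
  p = (1 - (1)·1.0000 - (2)·1.0000) / (5) = -0.4000
  q = (-2 - (1)·-0.4000 - (-3)·1.0000) / (8) = 0.1750
  r = (12 - (3)·-0.4000 - (2)·0.1750) / (6) = 2.1417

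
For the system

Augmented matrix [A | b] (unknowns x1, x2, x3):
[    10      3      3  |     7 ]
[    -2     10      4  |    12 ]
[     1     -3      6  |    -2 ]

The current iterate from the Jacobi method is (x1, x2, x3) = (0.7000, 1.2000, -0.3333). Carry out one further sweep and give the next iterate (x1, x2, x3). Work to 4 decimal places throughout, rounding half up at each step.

(0.4400, 1.4733, 0.1500)

One sweep:
  x1 = (7 - (3)·1.2000 - (3)·-0.3333) / (10) = 0.4400
  x2 = (12 - (-2)·0.7000 - (4)·-0.3333) / (10) = 1.4733
  x3 = (-2 - (1)·0.7000 - (-3)·1.2000) / (6) = 0.1500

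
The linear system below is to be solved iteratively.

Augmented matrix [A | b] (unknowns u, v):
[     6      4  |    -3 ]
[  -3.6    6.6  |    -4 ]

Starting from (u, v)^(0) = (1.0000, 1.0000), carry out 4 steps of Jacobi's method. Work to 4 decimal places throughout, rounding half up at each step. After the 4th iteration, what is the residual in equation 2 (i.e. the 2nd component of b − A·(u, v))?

Iteration 1:
  u = (-3 - (4)·1.0000) / (6) = -1.1667
  v = (-4 - (-3.6)·1.0000) / (6.6) = -0.0606
Iteration 2:
  u = (-3 - (4)·-0.0606) / (6) = -0.4596
  v = (-4 - (-3.6)·-1.1667) / (6.6) = -1.2424
Iteration 3:
  u = (-3 - (4)·-1.2424) / (6) = 0.3283
  v = (-4 - (-3.6)·-0.4596) / (6.6) = -0.8568
Iteration 4:
  u = (-3 - (4)·-0.8568) / (6) = 0.0712
  v = (-4 - (-3.6)·0.3283) / (6.6) = -0.4270
Residual b − A·x = (-1.7192, -0.9255)

-0.9255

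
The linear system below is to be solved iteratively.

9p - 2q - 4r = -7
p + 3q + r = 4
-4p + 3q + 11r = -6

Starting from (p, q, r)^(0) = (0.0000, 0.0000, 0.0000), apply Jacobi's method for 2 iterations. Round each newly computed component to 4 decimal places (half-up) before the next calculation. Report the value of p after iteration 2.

Iteration 1:
  p = (-7 - (-2)·0.0000 - (-4)·0.0000) / (9) = -0.7778
  q = (4 - (1)·0.0000 - (1)·0.0000) / (3) = 1.3333
  r = (-6 - (-4)·0.0000 - (3)·0.0000) / (11) = -0.5455
Iteration 2:
  p = (-7 - (-2)·1.3333 - (-4)·-0.5455) / (9) = -0.7239
  q = (4 - (1)·-0.7778 - (1)·-0.5455) / (3) = 1.7744
  r = (-6 - (-4)·-0.7778 - (3)·1.3333) / (11) = -1.1919

-0.7239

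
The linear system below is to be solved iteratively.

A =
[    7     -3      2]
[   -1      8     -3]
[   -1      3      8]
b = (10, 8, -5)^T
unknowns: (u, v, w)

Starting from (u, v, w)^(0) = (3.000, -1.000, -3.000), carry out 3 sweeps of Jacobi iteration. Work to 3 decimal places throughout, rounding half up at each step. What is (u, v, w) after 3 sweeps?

Iteration 1:
  u = (10 - (-3)·-1.000 - (2)·-3.000) / (7) = 1.857
  v = (8 - (-1)·3.000 - (-3)·-3.000) / (8) = 0.250
  w = (-5 - (-1)·3.000 - (3)·-1.000) / (8) = 0.125
Iteration 2:
  u = (10 - (-3)·0.250 - (2)·0.125) / (7) = 1.500
  v = (8 - (-1)·1.857 - (-3)·0.125) / (8) = 1.279
  w = (-5 - (-1)·1.857 - (3)·0.250) / (8) = -0.487
Iteration 3:
  u = (10 - (-3)·1.279 - (2)·-0.487) / (7) = 2.116
  v = (8 - (-1)·1.500 - (-3)·-0.487) / (8) = 1.005
  w = (-5 - (-1)·1.500 - (3)·1.279) / (8) = -0.917

(2.116, 1.005, -0.917)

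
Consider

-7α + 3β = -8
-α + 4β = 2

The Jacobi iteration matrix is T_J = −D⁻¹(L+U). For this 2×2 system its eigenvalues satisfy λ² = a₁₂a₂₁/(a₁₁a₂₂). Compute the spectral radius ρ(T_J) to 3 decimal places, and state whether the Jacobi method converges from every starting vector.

a₁₂a₂₁/(a₁₁a₂₂) = (3)·(-1) / ((-7)·(4)) = 0.107143
ρ = √|0.107143| = √0.107143 = 0.327
ρ < 1, so Jacobi converges

0.327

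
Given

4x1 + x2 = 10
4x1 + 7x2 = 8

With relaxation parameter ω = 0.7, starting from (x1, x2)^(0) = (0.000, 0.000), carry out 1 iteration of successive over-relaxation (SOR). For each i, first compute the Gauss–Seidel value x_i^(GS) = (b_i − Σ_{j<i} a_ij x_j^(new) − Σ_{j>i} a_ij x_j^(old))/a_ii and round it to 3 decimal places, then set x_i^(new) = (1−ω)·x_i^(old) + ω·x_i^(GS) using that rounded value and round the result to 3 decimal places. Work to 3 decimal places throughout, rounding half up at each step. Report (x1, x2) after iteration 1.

Iteration 1:
  x1: GS value = (10 - (1)·0.000) / (4) = 2.500;  x1 ← (1−ω)·0.000 + ω·2.500 = 1.750
  x2: GS value = (8 - (4)·1.750) / (7) = 0.143;  x2 ← (1−ω)·0.000 + ω·0.143 = 0.100

(1.750, 0.100)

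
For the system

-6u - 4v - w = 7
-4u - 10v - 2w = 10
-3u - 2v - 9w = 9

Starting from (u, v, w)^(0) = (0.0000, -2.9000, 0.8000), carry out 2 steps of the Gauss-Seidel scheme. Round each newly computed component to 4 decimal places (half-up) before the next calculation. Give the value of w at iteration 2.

Iteration 1:
  u = (7 - (-4)·-2.9000 - (-1)·0.8000) / (-6) = 0.6333
  v = (10 - (-4)·0.6333 - (-2)·0.8000) / (-10) = -1.4133
  w = (9 - (-3)·0.6333 - (-2)·-1.4133) / (-9) = -0.8970
Iteration 2:
  u = (7 - (-4)·-1.4133 - (-1)·-0.8970) / (-6) = -0.0750
  v = (10 - (-4)·-0.0750 - (-2)·-0.8970) / (-10) = -0.7906
  w = (9 - (-3)·-0.0750 - (-2)·-0.7906) / (-9) = -0.7993

-0.7993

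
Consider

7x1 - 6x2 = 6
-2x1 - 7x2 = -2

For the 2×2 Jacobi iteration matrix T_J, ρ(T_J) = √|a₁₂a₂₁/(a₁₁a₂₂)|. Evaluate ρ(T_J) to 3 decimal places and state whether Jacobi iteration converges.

0.495

a₁₂a₂₁/(a₁₁a₂₂) = (-6)·(-2) / ((7)·(-7)) = -0.244898
ρ = √|-0.244898| = √0.244898 = 0.495
ρ < 1, so Jacobi converges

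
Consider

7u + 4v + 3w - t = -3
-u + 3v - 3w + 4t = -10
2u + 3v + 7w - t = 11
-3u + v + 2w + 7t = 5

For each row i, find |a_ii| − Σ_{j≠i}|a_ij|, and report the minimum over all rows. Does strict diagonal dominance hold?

-5

row 1: |7| − (4+3+1) = -1
row 2: |3| − (1+3+4) = -5
row 3: |7| − (2+3+1) = 1
row 4: |7| − (3+1+2) = 1
minimum over rows = -5 → not strictly diagonally dominant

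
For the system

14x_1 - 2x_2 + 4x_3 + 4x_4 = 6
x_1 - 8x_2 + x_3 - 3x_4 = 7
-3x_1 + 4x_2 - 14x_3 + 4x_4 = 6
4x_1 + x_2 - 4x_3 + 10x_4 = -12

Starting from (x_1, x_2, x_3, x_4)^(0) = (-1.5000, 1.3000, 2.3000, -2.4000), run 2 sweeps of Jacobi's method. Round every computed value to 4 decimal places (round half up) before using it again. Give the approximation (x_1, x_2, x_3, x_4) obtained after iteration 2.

Iteration 1:
  x_1 = (6 - (-2)·1.3000 - (4)·2.3000 - (4)·-2.4000) / (14) = 0.6429
  x_2 = (7 - (1)·-1.5000 - (1)·2.3000 - (-3)·-2.4000) / (-8) = 0.1250
  x_3 = (6 - (-3)·-1.5000 - (4)·1.3000 - (4)·-2.4000) / (-14) = -0.4214
  x_4 = (-12 - (4)·-1.5000 - (1)·1.3000 - (-4)·2.3000) / (10) = 0.1900
Iteration 2:
  x_1 = (6 - (-2)·0.1250 - (4)·-0.4214 - (4)·0.1900) / (14) = 0.5125
  x_2 = (7 - (1)·0.6429 - (1)·-0.4214 - (-3)·0.1900) / (-8) = -0.9186
  x_3 = (6 - (-3)·0.6429 - (4)·0.1250 - (4)·0.1900) / (-14) = -0.4763
  x_4 = (-12 - (4)·0.6429 - (1)·0.1250 - (-4)·-0.4214) / (10) = -1.6382

(0.5125, -0.9186, -0.4763, -1.6382)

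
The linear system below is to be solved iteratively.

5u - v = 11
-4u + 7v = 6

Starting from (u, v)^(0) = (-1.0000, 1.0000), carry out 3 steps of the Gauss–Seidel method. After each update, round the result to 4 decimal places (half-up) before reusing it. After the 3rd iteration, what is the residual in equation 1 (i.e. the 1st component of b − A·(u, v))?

Iteration 1:
  u = (11 - (-1)·1.0000) / (5) = 2.4000
  v = (6 - (-4)·2.4000) / (7) = 2.2286
Iteration 2:
  u = (11 - (-1)·2.2286) / (5) = 2.6457
  v = (6 - (-4)·2.6457) / (7) = 2.3690
Iteration 3:
  u = (11 - (-1)·2.3690) / (5) = 2.6738
  v = (6 - (-4)·2.6738) / (7) = 2.3850
Residual b − A·x = (0.0160, 0.0002)

0.0160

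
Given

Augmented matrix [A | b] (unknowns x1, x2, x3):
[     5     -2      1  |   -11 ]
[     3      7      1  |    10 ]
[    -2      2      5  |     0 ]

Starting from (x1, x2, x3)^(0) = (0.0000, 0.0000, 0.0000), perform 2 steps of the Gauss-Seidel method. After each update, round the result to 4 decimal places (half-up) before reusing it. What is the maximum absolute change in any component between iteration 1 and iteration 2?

Iteration 1:
  x1 = (-11 - (-2)·0.0000 - (1)·0.0000) / (5) = -2.2000
  x2 = (10 - (3)·-2.2000 - (1)·0.0000) / (7) = 2.3714
  x3 = (0 - (-2)·-2.2000 - (2)·2.3714) / (5) = -1.8286
Iteration 2:
  x1 = (-11 - (-2)·2.3714 - (1)·-1.8286) / (5) = -0.8857
  x2 = (10 - (3)·-0.8857 - (1)·-1.8286) / (7) = 2.0694
  x3 = (0 - (-2)·-0.8857 - (2)·2.0694) / (5) = -1.1820
Change: (1.3143, -0.3020, 0.6466) → max |·| = 1.3143

1.3143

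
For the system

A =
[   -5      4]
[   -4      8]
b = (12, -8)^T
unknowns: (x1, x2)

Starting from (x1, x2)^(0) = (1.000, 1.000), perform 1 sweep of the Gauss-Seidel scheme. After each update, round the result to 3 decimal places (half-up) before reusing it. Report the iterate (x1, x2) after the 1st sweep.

Iteration 1:
  x1 = (12 - (4)·1.000) / (-5) = -1.600
  x2 = (-8 - (-4)·-1.600) / (8) = -1.800

(-1.600, -1.800)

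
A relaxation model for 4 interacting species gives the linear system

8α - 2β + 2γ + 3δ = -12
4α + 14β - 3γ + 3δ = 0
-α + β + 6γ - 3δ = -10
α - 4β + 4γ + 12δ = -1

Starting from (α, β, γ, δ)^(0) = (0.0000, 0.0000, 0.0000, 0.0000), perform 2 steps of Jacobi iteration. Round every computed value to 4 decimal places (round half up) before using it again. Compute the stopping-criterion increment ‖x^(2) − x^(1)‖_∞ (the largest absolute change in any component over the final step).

Iteration 1:
  α = (-12 - (-2)·0.0000 - (2)·0.0000 - (3)·0.0000) / (8) = -1.5000
  β = (0 - (4)·0.0000 - (-3)·0.0000 - (3)·0.0000) / (14) = 0.0000
  γ = (-10 - (-1)·0.0000 - (1)·0.0000 - (-3)·0.0000) / (6) = -1.6667
  δ = (-1 - (1)·0.0000 - (-4)·0.0000 - (4)·0.0000) / (12) = -0.0833
Iteration 2:
  α = (-12 - (-2)·0.0000 - (2)·-1.6667 - (3)·-0.0833) / (8) = -1.0521
  β = (0 - (4)·-1.5000 - (-3)·-1.6667 - (3)·-0.0833) / (14) = 0.0893
  γ = (-10 - (-1)·-1.5000 - (1)·0.0000 - (-3)·-0.0833) / (6) = -1.9583
  δ = (-1 - (1)·-1.5000 - (-4)·0.0000 - (4)·-1.6667) / (12) = 0.5972
Change: (0.4479, 0.0893, -0.2916, 0.6805) → max |·| = 0.6805

0.6805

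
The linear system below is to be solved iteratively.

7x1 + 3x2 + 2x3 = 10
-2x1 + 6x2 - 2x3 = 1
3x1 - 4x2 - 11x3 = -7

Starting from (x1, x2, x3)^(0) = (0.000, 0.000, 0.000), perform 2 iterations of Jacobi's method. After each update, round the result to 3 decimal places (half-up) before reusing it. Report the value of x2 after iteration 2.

0.855

Iteration 1:
  x1 = (10 - (3)·0.000 - (2)·0.000) / (7) = 1.429
  x2 = (1 - (-2)·0.000 - (-2)·0.000) / (6) = 0.167
  x3 = (-7 - (3)·0.000 - (-4)·0.000) / (-11) = 0.636
Iteration 2:
  x1 = (10 - (3)·0.167 - (2)·0.636) / (7) = 1.175
  x2 = (1 - (-2)·1.429 - (-2)·0.636) / (6) = 0.855
  x3 = (-7 - (3)·1.429 - (-4)·0.167) / (-11) = 0.965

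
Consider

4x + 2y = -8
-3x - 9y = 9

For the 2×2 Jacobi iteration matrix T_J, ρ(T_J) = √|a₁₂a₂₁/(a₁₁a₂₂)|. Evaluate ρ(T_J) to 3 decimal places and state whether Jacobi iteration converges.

0.408

a₁₂a₂₁/(a₁₁a₂₂) = (2)·(-3) / ((4)·(-9)) = 0.166667
ρ = √|0.166667| = √0.166667 = 0.408
ρ < 1, so Jacobi converges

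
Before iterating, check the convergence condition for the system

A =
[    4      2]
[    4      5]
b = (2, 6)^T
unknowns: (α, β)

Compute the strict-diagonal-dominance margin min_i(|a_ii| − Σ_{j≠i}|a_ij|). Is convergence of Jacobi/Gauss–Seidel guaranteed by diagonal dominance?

1

row 1: |4| − (2) = 2
row 2: |5| − (4) = 1
minimum over rows = 1 → strictly diagonally dominant (convergence guaranteed)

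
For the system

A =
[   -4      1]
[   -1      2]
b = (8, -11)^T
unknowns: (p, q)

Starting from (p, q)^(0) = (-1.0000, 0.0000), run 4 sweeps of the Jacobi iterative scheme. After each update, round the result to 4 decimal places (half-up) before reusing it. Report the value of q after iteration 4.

Iteration 1:
  p = (8 - (1)·0.0000) / (-4) = -2.0000
  q = (-11 - (-1)·-1.0000) / (2) = -6.0000
Iteration 2:
  p = (8 - (1)·-6.0000) / (-4) = -3.5000
  q = (-11 - (-1)·-2.0000) / (2) = -6.5000
Iteration 3:
  p = (8 - (1)·-6.5000) / (-4) = -3.6250
  q = (-11 - (-1)·-3.5000) / (2) = -7.2500
Iteration 4:
  p = (8 - (1)·-7.2500) / (-4) = -3.8125
  q = (-11 - (-1)·-3.6250) / (2) = -7.3125

-7.3125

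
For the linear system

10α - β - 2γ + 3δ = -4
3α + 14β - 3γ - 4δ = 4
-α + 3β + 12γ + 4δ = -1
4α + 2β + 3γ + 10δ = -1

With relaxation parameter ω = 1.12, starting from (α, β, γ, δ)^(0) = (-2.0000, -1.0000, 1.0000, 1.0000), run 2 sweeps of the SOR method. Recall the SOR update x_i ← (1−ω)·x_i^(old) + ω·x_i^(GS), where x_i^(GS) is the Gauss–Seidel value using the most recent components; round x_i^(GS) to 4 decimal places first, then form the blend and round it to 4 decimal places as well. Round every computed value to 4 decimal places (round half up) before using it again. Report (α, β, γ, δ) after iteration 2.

(-0.4919, 0.0902, -0.0630, 0.1059)

Iteration 1:
  α: GS value = (-4 - (-1)·-1.0000 - (-2)·1.0000 - (3)·1.0000) / (10) = -0.6000;  α ← (1−ω)·-2.0000 + ω·-0.6000 = -0.4320
  β: GS value = (4 - (3)·-0.4320 - (-3)·1.0000 - (-4)·1.0000) / (14) = 0.8783;  β ← (1−ω)·-1.0000 + ω·0.8783 = 1.1037
  γ: GS value = (-1 - (-1)·-0.4320 - (3)·1.1037 - (4)·1.0000) / (12) = -0.7286;  γ ← (1−ω)·1.0000 + ω·-0.7286 = -0.9360
  δ: GS value = (-1 - (4)·-0.4320 - (2)·1.1037 - (3)·-0.9360) / (10) = 0.1329;  δ ← (1−ω)·1.0000 + ω·0.1329 = 0.0288
Iteration 2:
  α: GS value = (-4 - (-1)·1.1037 - (-2)·-0.9360 - (3)·0.0288) / (10) = -0.4855;  α ← (1−ω)·-0.4320 + ω·-0.4855 = -0.4919
  β: GS value = (4 - (3)·-0.4919 - (-3)·-0.9360 - (-4)·0.0288) / (14) = 0.1988;  β ← (1−ω)·1.1037 + ω·0.1988 = 0.0902
  γ: GS value = (-1 - (-1)·-0.4919 - (3)·0.0902 - (4)·0.0288) / (12) = -0.1565;  γ ← (1−ω)·-0.9360 + ω·-0.1565 = -0.0630
  δ: GS value = (-1 - (4)·-0.4919 - (2)·0.0902 - (3)·-0.0630) / (10) = 0.0976;  δ ← (1−ω)·0.0288 + ω·0.0976 = 0.1059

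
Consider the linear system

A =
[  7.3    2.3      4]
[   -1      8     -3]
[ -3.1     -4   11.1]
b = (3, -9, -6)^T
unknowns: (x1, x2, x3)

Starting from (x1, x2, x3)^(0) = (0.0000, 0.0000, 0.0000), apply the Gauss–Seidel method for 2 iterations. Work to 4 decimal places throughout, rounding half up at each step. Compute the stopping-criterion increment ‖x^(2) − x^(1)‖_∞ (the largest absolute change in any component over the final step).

Iteration 1:
  x1 = (3 - (2.3)·0.0000 - (4)·0.0000) / (7.3) = 0.4110
  x2 = (-9 - (-1)·0.4110 - (-3)·0.0000) / (8) = -1.0736
  x3 = (-6 - (-3.1)·0.4110 - (-4)·-1.0736) / (11.1) = -0.8126
Iteration 2:
  x1 = (3 - (2.3)·-1.0736 - (4)·-0.8126) / (7.3) = 1.1945
  x2 = (-9 - (-1)·1.1945 - (-3)·-0.8126) / (8) = -1.2804
  x3 = (-6 - (-3.1)·1.1945 - (-4)·-1.2804) / (11.1) = -0.6683
Change: (0.7835, -0.2068, 0.1443) → max |·| = 0.7835

0.7835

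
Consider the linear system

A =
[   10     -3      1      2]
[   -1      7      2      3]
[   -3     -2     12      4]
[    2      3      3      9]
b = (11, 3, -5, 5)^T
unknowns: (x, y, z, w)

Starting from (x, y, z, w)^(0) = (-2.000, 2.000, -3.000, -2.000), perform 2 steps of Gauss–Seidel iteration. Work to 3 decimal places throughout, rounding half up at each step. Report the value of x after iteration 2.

1.965

Iteration 1:
  x = (11 - (-3)·2.000 - (1)·-3.000 - (2)·-2.000) / (10) = 2.400
  y = (3 - (-1)·2.400 - (2)·-3.000 - (3)·-2.000) / (7) = 2.486
  z = (-5 - (-3)·2.400 - (-2)·2.486 - (4)·-2.000) / (12) = 1.264
  w = (5 - (2)·2.400 - (3)·2.486 - (3)·1.264) / (9) = -1.228
Iteration 2:
  x = (11 - (-3)·2.486 - (1)·1.264 - (2)·-1.228) / (10) = 1.965
  y = (3 - (-1)·1.965 - (2)·1.264 - (3)·-1.228) / (7) = 0.874
  z = (-5 - (-3)·1.965 - (-2)·0.874 - (4)·-1.228) / (12) = 0.630
  w = (5 - (2)·1.965 - (3)·0.874 - (3)·0.630) / (9) = -0.382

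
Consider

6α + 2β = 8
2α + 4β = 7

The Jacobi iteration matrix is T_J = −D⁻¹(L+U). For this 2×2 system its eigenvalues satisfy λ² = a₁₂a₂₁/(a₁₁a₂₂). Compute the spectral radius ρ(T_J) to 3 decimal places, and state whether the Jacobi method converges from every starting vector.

0.408

a₁₂a₂₁/(a₁₁a₂₂) = (2)·(2) / ((6)·(4)) = 0.166667
ρ = √|0.166667| = √0.166667 = 0.408
ρ < 1, so Jacobi converges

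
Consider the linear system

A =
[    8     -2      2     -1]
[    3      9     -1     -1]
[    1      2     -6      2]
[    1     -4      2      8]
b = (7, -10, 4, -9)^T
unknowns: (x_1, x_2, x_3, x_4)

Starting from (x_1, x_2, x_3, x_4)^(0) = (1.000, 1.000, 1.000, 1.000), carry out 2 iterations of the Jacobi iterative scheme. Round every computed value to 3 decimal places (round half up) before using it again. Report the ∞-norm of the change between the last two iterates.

Iteration 1:
  x_1 = (7 - (-2)·1.000 - (2)·1.000 - (-1)·1.000) / (8) = 1.000
  x_2 = (-10 - (3)·1.000 - (-1)·1.000 - (-1)·1.000) / (9) = -1.222
  x_3 = (4 - (1)·1.000 - (2)·1.000 - (2)·1.000) / (-6) = 0.167
  x_4 = (-9 - (1)·1.000 - (-4)·1.000 - (2)·1.000) / (8) = -1.000
Iteration 2:
  x_1 = (7 - (-2)·-1.222 - (2)·0.167 - (-1)·-1.000) / (8) = 0.403
  x_2 = (-10 - (3)·1.000 - (-1)·0.167 - (-1)·-1.000) / (9) = -1.537
  x_3 = (4 - (1)·1.000 - (2)·-1.222 - (2)·-1.000) / (-6) = -1.241
  x_4 = (-9 - (1)·1.000 - (-4)·-1.222 - (2)·0.167) / (8) = -1.903
Change: (-0.597, -0.315, -1.408, -0.903) → max |·| = 1.408

1.408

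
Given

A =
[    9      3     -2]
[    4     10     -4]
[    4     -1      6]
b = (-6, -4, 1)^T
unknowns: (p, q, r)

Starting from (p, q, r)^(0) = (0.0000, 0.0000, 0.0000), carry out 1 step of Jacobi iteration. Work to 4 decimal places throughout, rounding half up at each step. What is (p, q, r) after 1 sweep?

(-0.6667, -0.4000, 0.1667)

Iteration 1:
  p = (-6 - (3)·0.0000 - (-2)·0.0000) / (9) = -0.6667
  q = (-4 - (4)·0.0000 - (-4)·0.0000) / (10) = -0.4000
  r = (1 - (4)·0.0000 - (-1)·0.0000) / (6) = 0.1667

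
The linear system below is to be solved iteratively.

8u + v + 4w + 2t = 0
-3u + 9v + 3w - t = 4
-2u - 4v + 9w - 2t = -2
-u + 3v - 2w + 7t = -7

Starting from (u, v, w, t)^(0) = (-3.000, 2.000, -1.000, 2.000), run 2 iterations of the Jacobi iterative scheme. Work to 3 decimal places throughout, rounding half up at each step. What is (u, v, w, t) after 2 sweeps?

(0.421, -0.073, -0.849, -0.909)

Iteration 1:
  u = (0 - (1)·2.000 - (4)·-1.000 - (2)·2.000) / (8) = -0.250
  v = (4 - (-3)·-3.000 - (3)·-1.000 - (-1)·2.000) / (9) = 0.000
  w = (-2 - (-2)·-3.000 - (-4)·2.000 - (-2)·2.000) / (9) = 0.444
  t = (-7 - (-1)·-3.000 - (3)·2.000 - (-2)·-1.000) / (7) = -2.571
Iteration 2:
  u = (0 - (1)·0.000 - (4)·0.444 - (2)·-2.571) / (8) = 0.421
  v = (4 - (-3)·-0.250 - (3)·0.444 - (-1)·-2.571) / (9) = -0.073
  w = (-2 - (-2)·-0.250 - (-4)·0.000 - (-2)·-2.571) / (9) = -0.849
  t = (-7 - (-1)·-0.250 - (3)·0.000 - (-2)·0.444) / (7) = -0.909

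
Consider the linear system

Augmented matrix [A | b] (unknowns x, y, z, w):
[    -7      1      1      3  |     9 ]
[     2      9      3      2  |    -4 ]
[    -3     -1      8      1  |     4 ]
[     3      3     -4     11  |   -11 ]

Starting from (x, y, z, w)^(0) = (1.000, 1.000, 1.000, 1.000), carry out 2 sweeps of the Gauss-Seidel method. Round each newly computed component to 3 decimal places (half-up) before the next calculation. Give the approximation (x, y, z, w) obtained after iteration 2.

Iteration 1:
  x = (9 - (1)·1.000 - (1)·1.000 - (3)·1.000) / (-7) = -0.571
  y = (-4 - (2)·-0.571 - (3)·1.000 - (2)·1.000) / (9) = -0.873
  z = (4 - (-3)·-0.571 - (-1)·-0.873 - (1)·1.000) / (8) = 0.052
  w = (-11 - (3)·-0.571 - (3)·-0.873 - (-4)·0.052) / (11) = -0.587
Iteration 2:
  x = (9 - (1)·-0.873 - (1)·0.052 - (3)·-0.587) / (-7) = -1.655
  y = (-4 - (2)·-1.655 - (3)·0.052 - (2)·-0.587) / (9) = 0.036
  z = (4 - (-3)·-1.655 - (-1)·0.036 - (1)·-0.587) / (8) = -0.043
  w = (-11 - (3)·-1.655 - (3)·0.036 - (-4)·-0.043) / (11) = -0.574

(-1.655, 0.036, -0.043, -0.574)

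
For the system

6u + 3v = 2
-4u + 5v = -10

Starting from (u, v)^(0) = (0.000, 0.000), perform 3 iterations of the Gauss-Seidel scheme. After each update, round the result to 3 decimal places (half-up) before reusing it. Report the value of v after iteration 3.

Iteration 1:
  u = (2 - (3)·0.000) / (6) = 0.333
  v = (-10 - (-4)·0.333) / (5) = -1.734
Iteration 2:
  u = (2 - (3)·-1.734) / (6) = 1.200
  v = (-10 - (-4)·1.200) / (5) = -1.040
Iteration 3:
  u = (2 - (3)·-1.040) / (6) = 0.853
  v = (-10 - (-4)·0.853) / (5) = -1.318

-1.318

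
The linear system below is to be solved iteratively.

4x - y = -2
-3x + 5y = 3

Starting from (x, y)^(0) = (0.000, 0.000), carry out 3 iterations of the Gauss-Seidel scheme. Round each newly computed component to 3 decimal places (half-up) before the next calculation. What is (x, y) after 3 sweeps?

Iteration 1:
  x = (-2 - (-1)·0.000) / (4) = -0.500
  y = (3 - (-3)·-0.500) / (5) = 0.300
Iteration 2:
  x = (-2 - (-1)·0.300) / (4) = -0.425
  y = (3 - (-3)·-0.425) / (5) = 0.345
Iteration 3:
  x = (-2 - (-1)·0.345) / (4) = -0.414
  y = (3 - (-3)·-0.414) / (5) = 0.352

(-0.414, 0.352)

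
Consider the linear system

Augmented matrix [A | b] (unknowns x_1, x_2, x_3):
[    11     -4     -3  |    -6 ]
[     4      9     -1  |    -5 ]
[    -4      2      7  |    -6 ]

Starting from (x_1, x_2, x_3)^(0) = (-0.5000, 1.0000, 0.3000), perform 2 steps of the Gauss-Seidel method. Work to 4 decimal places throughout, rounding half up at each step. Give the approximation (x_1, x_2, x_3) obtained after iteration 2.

(-0.9313, -0.2281, -1.3241)

Iteration 1:
  x_1 = (-6 - (-4)·1.0000 - (-3)·0.3000) / (11) = -0.1000
  x_2 = (-5 - (4)·-0.1000 - (-1)·0.3000) / (9) = -0.4778
  x_3 = (-6 - (-4)·-0.1000 - (2)·-0.4778) / (7) = -0.7778
Iteration 2:
  x_1 = (-6 - (-4)·-0.4778 - (-3)·-0.7778) / (11) = -0.9313
  x_2 = (-5 - (4)·-0.9313 - (-1)·-0.7778) / (9) = -0.2281
  x_3 = (-6 - (-4)·-0.9313 - (2)·-0.2281) / (7) = -1.3241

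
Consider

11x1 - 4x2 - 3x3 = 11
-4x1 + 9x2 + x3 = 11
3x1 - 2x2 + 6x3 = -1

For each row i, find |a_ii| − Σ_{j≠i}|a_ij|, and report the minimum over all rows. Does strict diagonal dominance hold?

row 1: |11| − (4+3) = 4
row 2: |9| − (4+1) = 4
row 3: |6| − (3+2) = 1
minimum over rows = 1 → strictly diagonally dominant (convergence guaranteed)

1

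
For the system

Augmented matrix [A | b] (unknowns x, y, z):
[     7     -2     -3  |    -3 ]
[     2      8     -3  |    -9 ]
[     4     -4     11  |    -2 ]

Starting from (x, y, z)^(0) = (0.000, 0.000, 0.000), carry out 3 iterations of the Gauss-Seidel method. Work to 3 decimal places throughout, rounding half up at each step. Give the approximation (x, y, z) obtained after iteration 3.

Iteration 1:
  x = (-3 - (-2)·0.000 - (-3)·0.000) / (7) = -0.429
  y = (-9 - (2)·-0.429 - (-3)·0.000) / (8) = -1.018
  z = (-2 - (4)·-0.429 - (-4)·-1.018) / (11) = -0.396
Iteration 2:
  x = (-3 - (-2)·-1.018 - (-3)·-0.396) / (7) = -0.889
  y = (-9 - (2)·-0.889 - (-3)·-0.396) / (8) = -1.051
  z = (-2 - (4)·-0.889 - (-4)·-1.051) / (11) = -0.241
Iteration 3:
  x = (-3 - (-2)·-1.051 - (-3)·-0.241) / (7) = -0.832
  y = (-9 - (2)·-0.832 - (-3)·-0.241) / (8) = -1.007
  z = (-2 - (4)·-0.832 - (-4)·-1.007) / (11) = -0.245

(-0.832, -1.007, -0.245)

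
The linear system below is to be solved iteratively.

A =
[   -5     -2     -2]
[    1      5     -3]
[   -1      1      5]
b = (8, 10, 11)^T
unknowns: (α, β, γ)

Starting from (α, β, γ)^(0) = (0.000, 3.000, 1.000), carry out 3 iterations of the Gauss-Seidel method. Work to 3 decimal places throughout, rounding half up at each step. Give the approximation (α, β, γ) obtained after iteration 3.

Iteration 1:
  α = (8 - (-2)·3.000 - (-2)·1.000) / (-5) = -3.200
  β = (10 - (1)·-3.200 - (-3)·1.000) / (5) = 3.240
  γ = (11 - (-1)·-3.200 - (1)·3.240) / (5) = 0.912
Iteration 2:
  α = (8 - (-2)·3.240 - (-2)·0.912) / (-5) = -3.261
  β = (10 - (1)·-3.261 - (-3)·0.912) / (5) = 3.199
  γ = (11 - (-1)·-3.261 - (1)·3.199) / (5) = 0.908
Iteration 3:
  α = (8 - (-2)·3.199 - (-2)·0.908) / (-5) = -3.243
  β = (10 - (1)·-3.243 - (-3)·0.908) / (5) = 3.193
  γ = (11 - (-1)·-3.243 - (1)·3.193) / (5) = 0.913

(-3.243, 3.193, 0.913)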